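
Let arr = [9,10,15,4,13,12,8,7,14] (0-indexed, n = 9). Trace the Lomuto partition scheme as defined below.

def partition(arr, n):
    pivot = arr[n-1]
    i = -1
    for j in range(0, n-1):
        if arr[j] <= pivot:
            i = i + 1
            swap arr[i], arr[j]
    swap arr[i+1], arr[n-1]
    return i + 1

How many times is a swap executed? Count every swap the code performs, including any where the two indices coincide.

pivot = arr[8] = 14; i = -1
j=0: arr[0]=9 ≤ 14 → i=0, swap arr[0],arr[0] (no change) → [9,10,15,4,13,12,8,7,14]
j=1: arr[1]=10 ≤ 14 → i=1, swap arr[1],arr[1] (no change) → [9,10,15,4,13,12,8,7,14]
j=2: arr[2]=15 > 14 → no swap
j=3: arr[3]=4 ≤ 14 → i=2, swap arr[2],arr[3] → [9,10,4,15,13,12,8,7,14]
j=4: arr[4]=13 ≤ 14 → i=3, swap arr[3],arr[4] → [9,10,4,13,15,12,8,7,14]
j=5: arr[5]=12 ≤ 14 → i=4, swap arr[4],arr[5] → [9,10,4,13,12,15,8,7,14]
j=6: arr[6]=8 ≤ 14 → i=5, swap arr[5],arr[6] → [9,10,4,13,12,8,15,7,14]
j=7: arr[7]=7 ≤ 14 → i=6, swap arr[6],arr[7] → [9,10,4,13,12,8,7,15,14]
final swap arr[7],arr[8] → [9,10,4,13,12,8,7,14,15]; return 7

8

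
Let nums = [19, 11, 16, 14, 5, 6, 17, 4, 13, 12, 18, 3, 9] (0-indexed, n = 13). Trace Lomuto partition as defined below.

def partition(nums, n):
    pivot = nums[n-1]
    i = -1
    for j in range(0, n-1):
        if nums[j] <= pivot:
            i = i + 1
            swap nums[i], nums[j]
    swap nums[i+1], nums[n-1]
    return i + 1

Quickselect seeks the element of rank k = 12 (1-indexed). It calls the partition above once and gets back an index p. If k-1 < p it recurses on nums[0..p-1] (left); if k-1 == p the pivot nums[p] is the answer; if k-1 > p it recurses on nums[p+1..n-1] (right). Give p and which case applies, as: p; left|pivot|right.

pivot=9, i=-1
j=0: 19>9, skip
j=1: 11>9, skip
j=2: 16>9, skip
j=3: 14>9, skip
j=4: 5≤9, i=0, swap(0,4) ⇒ [5, 11, 16, 14, 19, 6, 17, 4, 13, 12, 18, 3, 9]
j=5: 6≤9, i=1, swap(1,5) ⇒ [5, 6, 16, 14, 19, 11, 17, 4, 13, 12, 18, 3, 9]
j=6: 17>9, skip
j=7: 4≤9, i=2, swap(2,7) ⇒ [5, 6, 4, 14, 19, 11, 17, 16, 13, 12, 18, 3, 9]
j=8: 13>9, skip
j=9: 12>9, skip
j=10: 18>9, skip
j=11: 3≤9, i=3, swap(3,11) ⇒ [5, 6, 4, 3, 19, 11, 17, 16, 13, 12, 18, 14, 9]
swap(4,12) ⇒ [5, 6, 4, 3, 9, 11, 17, 16, 13, 12, 18, 14, 19]; return 4
p = 4; k-1 = 11 > 4 ⇒ right

4; right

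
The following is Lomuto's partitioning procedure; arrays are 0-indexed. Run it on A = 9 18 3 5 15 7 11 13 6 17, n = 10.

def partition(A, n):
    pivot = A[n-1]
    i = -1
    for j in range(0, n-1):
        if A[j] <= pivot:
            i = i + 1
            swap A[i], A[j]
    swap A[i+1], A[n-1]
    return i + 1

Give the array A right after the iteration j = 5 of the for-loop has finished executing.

9 3 5 15 7 18 11 13 6 17

pivot = A[9] = 17; i = -1
j=0: A[0]=9 ≤ 17 → i=0, swap A[0],A[0] (no change) → 9 18 3 5 15 7 11 13 6 17
j=1: A[1]=18 > 17 → no swap
j=2: A[2]=3 ≤ 17 → i=1, swap A[1],A[2] → 9 3 18 5 15 7 11 13 6 17
j=3: A[3]=5 ≤ 17 → i=2, swap A[2],A[3] → 9 3 5 18 15 7 11 13 6 17
j=4: A[4]=15 ≤ 17 → i=3, swap A[3],A[4] → 9 3 5 15 18 7 11 13 6 17
j=5: A[5]=7 ≤ 17 → i=4, swap A[4],A[5] → 9 3 5 15 7 18 11 13 6 17
(after j=5) A = 9 3 5 15 7 18 11 13 6 17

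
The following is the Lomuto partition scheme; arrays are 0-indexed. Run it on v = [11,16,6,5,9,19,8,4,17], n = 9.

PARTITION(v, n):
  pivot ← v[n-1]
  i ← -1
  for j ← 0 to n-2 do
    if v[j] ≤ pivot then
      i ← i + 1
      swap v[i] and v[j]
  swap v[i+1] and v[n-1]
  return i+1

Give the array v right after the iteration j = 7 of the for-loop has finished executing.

pivot=17, i=-1
j=0: 11≤17, i=0, swap(0,0) ⇒ [11,16,6,5,9,19,8,4,17]
j=1: 16≤17, i=1, swap(1,1) ⇒ [11,16,6,5,9,19,8,4,17]
j=2: 6≤17, i=2, swap(2,2) ⇒ [11,16,6,5,9,19,8,4,17]
j=3: 5≤17, i=3, swap(3,3) ⇒ [11,16,6,5,9,19,8,4,17]
j=4: 9≤17, i=4, swap(4,4) ⇒ [11,16,6,5,9,19,8,4,17]
j=5: 19>17, skip
j=6: 8≤17, i=5, swap(5,6) ⇒ [11,16,6,5,9,8,19,4,17]
j=7: 4≤17, i=6, swap(6,7) ⇒ [11,16,6,5,9,8,4,19,17]
(after j=7) v = [11,16,6,5,9,8,4,19,17]

[11,16,6,5,9,8,4,19,17]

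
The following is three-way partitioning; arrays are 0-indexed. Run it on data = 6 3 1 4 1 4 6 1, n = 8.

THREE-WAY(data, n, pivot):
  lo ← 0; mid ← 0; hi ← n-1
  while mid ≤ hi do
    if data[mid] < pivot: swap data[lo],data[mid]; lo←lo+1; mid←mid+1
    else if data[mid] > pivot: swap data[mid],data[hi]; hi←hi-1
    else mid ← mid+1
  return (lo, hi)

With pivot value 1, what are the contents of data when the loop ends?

1 1 1 4 4 6 3 6

pivot = 1; lo=0, mid=0, hi=7
data[mid]=6>1: swap data[0],data[7]; hi=6 → 1 3 1 4 1 4 6 6
data[mid]=1=1: mid=1
data[mid]=3>1: swap data[1],data[6]; hi=5 → 1 6 1 4 1 4 3 6
data[mid]=6>1: swap data[1],data[5]; hi=4 → 1 4 1 4 1 6 3 6
data[mid]=4>1: swap data[1],data[4]; hi=3 → 1 1 1 4 4 6 3 6
data[mid]=1=1: mid=2
data[mid]=1=1: mid=3
data[mid]=4>1: swap data[3],data[3]; hi=2 → 1 1 1 4 4 6 3 6
end: lo=0, hi=2; data = 1 1 1 4 4 6 3 6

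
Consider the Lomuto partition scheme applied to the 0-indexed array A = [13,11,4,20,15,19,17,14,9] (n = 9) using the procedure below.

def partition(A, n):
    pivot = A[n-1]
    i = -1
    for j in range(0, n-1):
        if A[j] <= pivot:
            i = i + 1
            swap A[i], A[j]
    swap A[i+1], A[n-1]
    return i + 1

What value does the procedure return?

pivot = A[8] = 9; i = -1
j=0: A[0]=13 > 9 → no swap
j=1: A[1]=11 > 9 → no swap
j=2: A[2]=4 ≤ 9 → i=0, swap A[0],A[2] → [4,11,13,20,15,19,17,14,9]
j=3: A[3]=20 > 9 → no swap
j=4: A[4]=15 > 9 → no swap
j=5: A[5]=19 > 9 → no swap
j=6: A[6]=17 > 9 → no swap
j=7: A[7]=14 > 9 → no swap
final swap A[1],A[8] → [4,9,13,20,15,19,17,14,11]; return 1

1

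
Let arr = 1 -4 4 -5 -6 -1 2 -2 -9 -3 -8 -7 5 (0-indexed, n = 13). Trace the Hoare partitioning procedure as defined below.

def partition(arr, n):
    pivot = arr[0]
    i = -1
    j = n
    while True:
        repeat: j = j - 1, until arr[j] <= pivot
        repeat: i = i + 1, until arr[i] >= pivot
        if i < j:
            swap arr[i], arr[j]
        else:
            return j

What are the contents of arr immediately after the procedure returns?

-7 -4 -8 -5 -6 -1 -3 -2 -9 2 4 1 5

pivot=1
j stops at 11 (-7), i stops at 0 (1); swap ⇒ -7 -4 4 -5 -6 -1 2 -2 -9 -3 -8 1 5
j stops at 10 (-8), i stops at 2 (4); swap ⇒ -7 -4 -8 -5 -6 -1 2 -2 -9 -3 4 1 5
j stops at 9 (-3), i stops at 6 (2); swap ⇒ -7 -4 -8 -5 -6 -1 -3 -2 -9 2 4 1 5
j stops at 8, i stops at 9; i≥j ⇒ return 8. arr=-7 -4 -8 -5 -6 -1 -3 -2 -9 2 4 1 5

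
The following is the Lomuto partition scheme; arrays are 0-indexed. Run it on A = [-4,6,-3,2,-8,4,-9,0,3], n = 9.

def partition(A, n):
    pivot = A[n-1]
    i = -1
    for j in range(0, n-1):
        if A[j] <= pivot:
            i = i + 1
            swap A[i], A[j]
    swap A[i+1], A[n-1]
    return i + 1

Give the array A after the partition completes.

pivot=3, i=-1
j=0: -4≤3, i=0, swap(0,0) ⇒ [-4,6,-3,2,-8,4,-9,0,3]
j=1: 6>3, skip
j=2: -3≤3, i=1, swap(1,2) ⇒ [-4,-3,6,2,-8,4,-9,0,3]
j=3: 2≤3, i=2, swap(2,3) ⇒ [-4,-3,2,6,-8,4,-9,0,3]
j=4: -8≤3, i=3, swap(3,4) ⇒ [-4,-3,2,-8,6,4,-9,0,3]
j=5: 4>3, skip
j=6: -9≤3, i=4, swap(4,6) ⇒ [-4,-3,2,-8,-9,4,6,0,3]
j=7: 0≤3, i=5, swap(5,7) ⇒ [-4,-3,2,-8,-9,0,6,4,3]
swap(6,8) ⇒ [-4,-3,2,-8,-9,0,3,4,6]; return 6

[-4,-3,2,-8,-9,0,3,4,6]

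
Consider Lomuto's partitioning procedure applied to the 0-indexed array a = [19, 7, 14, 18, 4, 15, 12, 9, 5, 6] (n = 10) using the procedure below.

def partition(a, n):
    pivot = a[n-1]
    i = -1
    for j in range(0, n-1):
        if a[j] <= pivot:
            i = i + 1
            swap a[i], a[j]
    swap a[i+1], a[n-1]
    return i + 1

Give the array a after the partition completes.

[4, 5, 6, 18, 19, 15, 12, 9, 7, 14]

pivot=6, i=-1
j=0: 19>6, skip
j=1: 7>6, skip
j=2: 14>6, skip
j=3: 18>6, skip
j=4: 4≤6, i=0, swap(0,4) ⇒ [4, 7, 14, 18, 19, 15, 12, 9, 5, 6]
j=5: 15>6, skip
j=6: 12>6, skip
j=7: 9>6, skip
j=8: 5≤6, i=1, swap(1,8) ⇒ [4, 5, 14, 18, 19, 15, 12, 9, 7, 6]
swap(2,9) ⇒ [4, 5, 6, 18, 19, 15, 12, 9, 7, 14]; return 2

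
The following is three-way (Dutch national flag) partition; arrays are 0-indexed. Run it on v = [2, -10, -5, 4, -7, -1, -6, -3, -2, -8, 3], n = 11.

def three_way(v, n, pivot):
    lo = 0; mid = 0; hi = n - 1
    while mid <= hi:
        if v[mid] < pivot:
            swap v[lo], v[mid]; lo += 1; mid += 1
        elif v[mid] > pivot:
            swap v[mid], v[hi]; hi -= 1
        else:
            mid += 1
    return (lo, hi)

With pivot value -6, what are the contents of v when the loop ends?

lo=0 mid=0 hi=10
2>-6: swap(0,10), hi=9 ⇒ [3, -10, -5, 4, -7, -1, -6, -3, -2, -8, 2]
3>-6: swap(0,9), hi=8 ⇒ [-8, -10, -5, 4, -7, -1, -6, -3, -2, 3, 2]
-8<-6: swap(0,0), lo=1 mid=1 ⇒ [-8, -10, -5, 4, -7, -1, -6, -3, -2, 3, 2]
-10<-6: swap(1,1), lo=2 mid=2 ⇒ [-8, -10, -5, 4, -7, -1, -6, -3, -2, 3, 2]
-5>-6: swap(2,8), hi=7 ⇒ [-8, -10, -2, 4, -7, -1, -6, -3, -5, 3, 2]
-2>-6: swap(2,7), hi=6 ⇒ [-8, -10, -3, 4, -7, -1, -6, -2, -5, 3, 2]
-3>-6: swap(2,6), hi=5 ⇒ [-8, -10, -6, 4, -7, -1, -3, -2, -5, 3, 2]
-6=-6: mid=3
4>-6: swap(3,5), hi=4 ⇒ [-8, -10, -6, -1, -7, 4, -3, -2, -5, 3, 2]
-1>-6: swap(3,4), hi=3 ⇒ [-8, -10, -6, -7, -1, 4, -3, -2, -5, 3, 2]
-7<-6: swap(2,3), lo=3 mid=4 ⇒ [-8, -10, -7, -6, -1, 4, -3, -2, -5, 3, 2]
done. lo=3 hi=3; v=[-8, -10, -7, -6, -1, 4, -3, -2, -5, 3, 2]

[-8, -10, -7, -6, -1, 4, -3, -2, -5, 3, 2]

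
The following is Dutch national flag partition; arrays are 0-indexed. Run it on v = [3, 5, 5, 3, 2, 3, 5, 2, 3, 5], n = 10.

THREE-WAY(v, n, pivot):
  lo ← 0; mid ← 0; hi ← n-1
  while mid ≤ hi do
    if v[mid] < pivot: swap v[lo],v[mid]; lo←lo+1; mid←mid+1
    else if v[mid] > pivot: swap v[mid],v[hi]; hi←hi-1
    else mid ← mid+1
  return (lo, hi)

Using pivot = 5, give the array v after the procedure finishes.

[3, 3, 2, 3, 2, 3, 5, 5, 5, 5]

pivot = 5; lo=0, mid=0, hi=9
v[mid]=3<5: swap v[0],v[0]; lo=1,mid=1 → [3, 5, 5, 3, 2, 3, 5, 2, 3, 5]
v[mid]=5=5: mid=2
v[mid]=5=5: mid=3
v[mid]=3<5: swap v[1],v[3]; lo=2,mid=4 → [3, 3, 5, 5, 2, 3, 5, 2, 3, 5]
v[mid]=2<5: swap v[2],v[4]; lo=3,mid=5 → [3, 3, 2, 5, 5, 3, 5, 2, 3, 5]
v[mid]=3<5: swap v[3],v[5]; lo=4,mid=6 → [3, 3, 2, 3, 5, 5, 5, 2, 3, 5]
v[mid]=5=5: mid=7
v[mid]=2<5: swap v[4],v[7]; lo=5,mid=8 → [3, 3, 2, 3, 2, 5, 5, 5, 3, 5]
v[mid]=3<5: swap v[5],v[8]; lo=6,mid=9 → [3, 3, 2, 3, 2, 3, 5, 5, 5, 5]
v[mid]=5=5: mid=10
end: lo=6, hi=9; v = [3, 3, 2, 3, 2, 3, 5, 5, 5, 5]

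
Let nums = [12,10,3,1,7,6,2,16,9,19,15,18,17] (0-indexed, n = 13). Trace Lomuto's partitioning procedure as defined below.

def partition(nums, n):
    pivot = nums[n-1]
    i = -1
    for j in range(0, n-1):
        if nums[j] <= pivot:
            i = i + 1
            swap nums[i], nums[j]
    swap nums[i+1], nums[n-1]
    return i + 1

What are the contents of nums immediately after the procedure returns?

[12,10,3,1,7,6,2,16,9,15,17,18,19]

pivot = nums[12] = 17; i = -1
j=0: nums[0]=12 ≤ 17 → i=0, swap nums[0],nums[0] (no change) → [12,10,3,1,7,6,2,16,9,19,15,18,17]
j=1: nums[1]=10 ≤ 17 → i=1, swap nums[1],nums[1] (no change) → [12,10,3,1,7,6,2,16,9,19,15,18,17]
j=2: nums[2]=3 ≤ 17 → i=2, swap nums[2],nums[2] (no change) → [12,10,3,1,7,6,2,16,9,19,15,18,17]
j=3: nums[3]=1 ≤ 17 → i=3, swap nums[3],nums[3] (no change) → [12,10,3,1,7,6,2,16,9,19,15,18,17]
j=4: nums[4]=7 ≤ 17 → i=4, swap nums[4],nums[4] (no change) → [12,10,3,1,7,6,2,16,9,19,15,18,17]
j=5: nums[5]=6 ≤ 17 → i=5, swap nums[5],nums[5] (no change) → [12,10,3,1,7,6,2,16,9,19,15,18,17]
j=6: nums[6]=2 ≤ 17 → i=6, swap nums[6],nums[6] (no change) → [12,10,3,1,7,6,2,16,9,19,15,18,17]
j=7: nums[7]=16 ≤ 17 → i=7, swap nums[7],nums[7] (no change) → [12,10,3,1,7,6,2,16,9,19,15,18,17]
j=8: nums[8]=9 ≤ 17 → i=8, swap nums[8],nums[8] (no change) → [12,10,3,1,7,6,2,16,9,19,15,18,17]
j=9: nums[9]=19 > 17 → no swap
j=10: nums[10]=15 ≤ 17 → i=9, swap nums[9],nums[10] → [12,10,3,1,7,6,2,16,9,15,19,18,17]
j=11: nums[11]=18 > 17 → no swap
final swap nums[10],nums[12] → [12,10,3,1,7,6,2,16,9,15,17,18,19]; return 10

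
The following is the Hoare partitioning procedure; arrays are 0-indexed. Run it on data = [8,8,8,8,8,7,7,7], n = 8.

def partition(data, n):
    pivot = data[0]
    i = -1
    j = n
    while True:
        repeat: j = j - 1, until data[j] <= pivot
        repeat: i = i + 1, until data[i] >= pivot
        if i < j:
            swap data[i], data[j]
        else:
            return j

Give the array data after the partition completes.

pivot=8
j stops at 7 (7), i stops at 0 (8); swap ⇒ [7,8,8,8,8,7,7,8]
j stops at 6 (7), i stops at 1 (8); swap ⇒ [7,7,8,8,8,7,8,8]
j stops at 5 (7), i stops at 2 (8); swap ⇒ [7,7,7,8,8,8,8,8]
j stops at 4 (8), i stops at 3 (8); swap ⇒ [7,7,7,8,8,8,8,8]
j stops at 3, i stops at 4; i≥j ⇒ return 3. data=[7,7,7,8,8,8,8,8]

[7,7,7,8,8,8,8,8]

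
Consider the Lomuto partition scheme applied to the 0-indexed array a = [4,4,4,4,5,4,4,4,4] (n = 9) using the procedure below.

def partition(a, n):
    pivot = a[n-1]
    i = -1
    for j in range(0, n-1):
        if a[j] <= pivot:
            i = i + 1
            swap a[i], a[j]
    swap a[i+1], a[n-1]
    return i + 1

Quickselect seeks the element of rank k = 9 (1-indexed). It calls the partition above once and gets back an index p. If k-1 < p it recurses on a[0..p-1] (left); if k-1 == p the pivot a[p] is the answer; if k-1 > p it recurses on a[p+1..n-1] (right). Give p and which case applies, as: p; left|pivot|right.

7; right

pivot = a[8] = 4; i = -1
j=0: a[0]=4 ≤ 4 → i=0, swap a[0],a[0] (no change) → [4,4,4,4,5,4,4,4,4]
j=1: a[1]=4 ≤ 4 → i=1, swap a[1],a[1] (no change) → [4,4,4,4,5,4,4,4,4]
j=2: a[2]=4 ≤ 4 → i=2, swap a[2],a[2] (no change) → [4,4,4,4,5,4,4,4,4]
j=3: a[3]=4 ≤ 4 → i=3, swap a[3],a[3] (no change) → [4,4,4,4,5,4,4,4,4]
j=4: a[4]=5 > 4 → no swap
j=5: a[5]=4 ≤ 4 → i=4, swap a[4],a[5] → [4,4,4,4,4,5,4,4,4]
j=6: a[6]=4 ≤ 4 → i=5, swap a[5],a[6] → [4,4,4,4,4,4,5,4,4]
j=7: a[7]=4 ≤ 4 → i=6, swap a[6],a[7] → [4,4,4,4,4,4,4,5,4]
final swap a[7],a[8] → [4,4,4,4,4,4,4,4,5]; return 7
p = 7; k-1 = 8 > 7 ⇒ right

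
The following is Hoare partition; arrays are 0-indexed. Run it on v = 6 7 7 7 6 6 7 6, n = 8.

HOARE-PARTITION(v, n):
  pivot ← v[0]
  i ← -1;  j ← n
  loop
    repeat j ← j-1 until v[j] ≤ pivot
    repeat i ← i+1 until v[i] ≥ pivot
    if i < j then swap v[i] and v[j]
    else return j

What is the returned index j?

pivot = v[0] = 6; i = -1, j = 8
j→7 (v[7]=6≤6), i→0 (v[0]=6≥6); i<j, swap → 6 7 7 7 6 6 7 6
j→5 (v[5]=6≤6), i→1 (v[1]=7≥6); i<j, swap → 6 6 7 7 6 7 7 6
j→4 (v[4]=6≤6), i→2 (v[2]=7≥6); i<j, swap → 6 6 6 7 7 7 7 6
j→2, i→3; i≥j, return j=2. v = 6 6 6 7 7 7 7 6

2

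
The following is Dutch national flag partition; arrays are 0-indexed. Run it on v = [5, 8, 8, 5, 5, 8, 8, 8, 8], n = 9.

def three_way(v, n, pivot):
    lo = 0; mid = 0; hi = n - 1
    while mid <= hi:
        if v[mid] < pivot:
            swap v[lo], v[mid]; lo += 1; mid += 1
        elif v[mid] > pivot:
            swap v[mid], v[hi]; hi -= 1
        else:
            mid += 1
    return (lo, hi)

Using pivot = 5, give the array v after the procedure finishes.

lo=0 mid=0 hi=8
5=5: mid=1
8>5: swap(1,8), hi=7 ⇒ [5, 8, 8, 5, 5, 8, 8, 8, 8]
8>5: swap(1,7), hi=6 ⇒ [5, 8, 8, 5, 5, 8, 8, 8, 8]
8>5: swap(1,6), hi=5 ⇒ [5, 8, 8, 5, 5, 8, 8, 8, 8]
8>5: swap(1,5), hi=4 ⇒ [5, 8, 8, 5, 5, 8, 8, 8, 8]
8>5: swap(1,4), hi=3 ⇒ [5, 5, 8, 5, 8, 8, 8, 8, 8]
5=5: mid=2
8>5: swap(2,3), hi=2 ⇒ [5, 5, 5, 8, 8, 8, 8, 8, 8]
5=5: mid=3
done. lo=0 hi=2; v=[5, 5, 5, 8, 8, 8, 8, 8, 8]

[5, 5, 5, 8, 8, 8, 8, 8, 8]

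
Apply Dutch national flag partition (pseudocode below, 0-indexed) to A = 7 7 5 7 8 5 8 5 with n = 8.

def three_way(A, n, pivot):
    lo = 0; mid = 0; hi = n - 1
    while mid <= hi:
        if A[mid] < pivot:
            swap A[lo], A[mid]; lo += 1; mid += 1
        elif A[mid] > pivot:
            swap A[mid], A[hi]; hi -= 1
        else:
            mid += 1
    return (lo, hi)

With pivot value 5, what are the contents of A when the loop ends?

pivot = 5; lo=0, mid=0, hi=7
A[mid]=7>5: swap A[0],A[7]; hi=6 → 5 7 5 7 8 5 8 7
A[mid]=5=5: mid=1
A[mid]=7>5: swap A[1],A[6]; hi=5 → 5 8 5 7 8 5 7 7
A[mid]=8>5: swap A[1],A[5]; hi=4 → 5 5 5 7 8 8 7 7
A[mid]=5=5: mid=2
A[mid]=5=5: mid=3
A[mid]=7>5: swap A[3],A[4]; hi=3 → 5 5 5 8 7 8 7 7
A[mid]=8>5: swap A[3],A[3]; hi=2 → 5 5 5 8 7 8 7 7
end: lo=0, hi=2; A = 5 5 5 8 7 8 7 7

5 5 5 8 7 8 7 7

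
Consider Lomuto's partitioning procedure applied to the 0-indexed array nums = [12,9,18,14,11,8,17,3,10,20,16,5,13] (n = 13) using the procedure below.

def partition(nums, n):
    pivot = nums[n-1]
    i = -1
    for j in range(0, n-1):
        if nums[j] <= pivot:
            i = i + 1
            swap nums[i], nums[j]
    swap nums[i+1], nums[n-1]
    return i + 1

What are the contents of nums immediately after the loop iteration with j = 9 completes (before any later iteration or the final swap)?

pivot=13, i=-1
j=0: 12≤13, i=0, swap(0,0) ⇒ [12,9,18,14,11,8,17,3,10,20,16,5,13]
j=1: 9≤13, i=1, swap(1,1) ⇒ [12,9,18,14,11,8,17,3,10,20,16,5,13]
j=2: 18>13, skip
j=3: 14>13, skip
j=4: 11≤13, i=2, swap(2,4) ⇒ [12,9,11,14,18,8,17,3,10,20,16,5,13]
j=5: 8≤13, i=3, swap(3,5) ⇒ [12,9,11,8,18,14,17,3,10,20,16,5,13]
j=6: 17>13, skip
j=7: 3≤13, i=4, swap(4,7) ⇒ [12,9,11,8,3,14,17,18,10,20,16,5,13]
j=8: 10≤13, i=5, swap(5,8) ⇒ [12,9,11,8,3,10,17,18,14,20,16,5,13]
j=9: 20>13, skip
(after j=9) nums = [12,9,11,8,3,10,17,18,14,20,16,5,13]

[12,9,11,8,3,10,17,18,14,20,16,5,13]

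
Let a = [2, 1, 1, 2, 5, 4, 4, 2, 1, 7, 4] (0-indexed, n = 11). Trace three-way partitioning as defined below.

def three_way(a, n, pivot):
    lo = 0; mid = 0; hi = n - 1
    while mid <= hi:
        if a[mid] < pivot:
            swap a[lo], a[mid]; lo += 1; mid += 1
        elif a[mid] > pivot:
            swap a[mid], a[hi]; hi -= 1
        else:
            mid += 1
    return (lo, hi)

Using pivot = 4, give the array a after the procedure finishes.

[2, 1, 1, 2, 2, 1, 4, 4, 4, 7, 5]

lo=0 mid=0 hi=10
2<4: swap(0,0), lo=1 mid=1 ⇒ [2, 1, 1, 2, 5, 4, 4, 2, 1, 7, 4]
1<4: swap(1,1), lo=2 mid=2 ⇒ [2, 1, 1, 2, 5, 4, 4, 2, 1, 7, 4]
1<4: swap(2,2), lo=3 mid=3 ⇒ [2, 1, 1, 2, 5, 4, 4, 2, 1, 7, 4]
2<4: swap(3,3), lo=4 mid=4 ⇒ [2, 1, 1, 2, 5, 4, 4, 2, 1, 7, 4]
5>4: swap(4,10), hi=9 ⇒ [2, 1, 1, 2, 4, 4, 4, 2, 1, 7, 5]
4=4: mid=5
4=4: mid=6
4=4: mid=7
2<4: swap(4,7), lo=5 mid=8 ⇒ [2, 1, 1, 2, 2, 4, 4, 4, 1, 7, 5]
1<4: swap(5,8), lo=6 mid=9 ⇒ [2, 1, 1, 2, 2, 1, 4, 4, 4, 7, 5]
7>4: swap(9,9), hi=8 ⇒ [2, 1, 1, 2, 2, 1, 4, 4, 4, 7, 5]
done. lo=6 hi=8; a=[2, 1, 1, 2, 2, 1, 4, 4, 4, 7, 5]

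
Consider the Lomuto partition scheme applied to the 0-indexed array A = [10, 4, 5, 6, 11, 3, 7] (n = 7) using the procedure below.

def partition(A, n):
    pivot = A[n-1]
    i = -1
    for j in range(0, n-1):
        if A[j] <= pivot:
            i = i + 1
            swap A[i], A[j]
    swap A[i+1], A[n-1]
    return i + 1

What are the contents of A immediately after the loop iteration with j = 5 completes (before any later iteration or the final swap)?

pivot = A[6] = 7; i = -1
j=0: A[0]=10 > 7 → no swap
j=1: A[1]=4 ≤ 7 → i=0, swap A[0],A[1] → [4, 10, 5, 6, 11, 3, 7]
j=2: A[2]=5 ≤ 7 → i=1, swap A[1],A[2] → [4, 5, 10, 6, 11, 3, 7]
j=3: A[3]=6 ≤ 7 → i=2, swap A[2],A[3] → [4, 5, 6, 10, 11, 3, 7]
j=4: A[4]=11 > 7 → no swap
j=5: A[5]=3 ≤ 7 → i=3, swap A[3],A[5] → [4, 5, 6, 3, 11, 10, 7]
(after j=5) A = [4, 5, 6, 3, 11, 10, 7]

[4, 5, 6, 3, 11, 10, 7]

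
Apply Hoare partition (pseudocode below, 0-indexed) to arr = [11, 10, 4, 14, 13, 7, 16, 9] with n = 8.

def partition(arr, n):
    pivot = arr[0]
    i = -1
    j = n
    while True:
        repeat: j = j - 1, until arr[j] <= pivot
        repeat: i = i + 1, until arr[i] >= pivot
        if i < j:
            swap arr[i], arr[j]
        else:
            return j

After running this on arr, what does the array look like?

pivot=11
j stops at 7 (9), i stops at 0 (11); swap ⇒ [9, 10, 4, 14, 13, 7, 16, 11]
j stops at 5 (7), i stops at 3 (14); swap ⇒ [9, 10, 4, 7, 13, 14, 16, 11]
j stops at 3, i stops at 4; i≥j ⇒ return 3. arr=[9, 10, 4, 7, 13, 14, 16, 11]

[9, 10, 4, 7, 13, 14, 16, 11]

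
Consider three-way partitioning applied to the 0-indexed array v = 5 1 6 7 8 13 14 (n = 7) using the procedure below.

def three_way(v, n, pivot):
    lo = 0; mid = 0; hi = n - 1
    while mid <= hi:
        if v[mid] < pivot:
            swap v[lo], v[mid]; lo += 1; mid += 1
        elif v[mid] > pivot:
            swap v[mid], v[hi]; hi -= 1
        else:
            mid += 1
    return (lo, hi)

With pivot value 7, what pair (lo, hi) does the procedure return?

(3, 3)

pivot = 7; lo=0, mid=0, hi=6
v[mid]=5<7: swap v[0],v[0]; lo=1,mid=1 → 5 1 6 7 8 13 14
v[mid]=1<7: swap v[1],v[1]; lo=2,mid=2 → 5 1 6 7 8 13 14
v[mid]=6<7: swap v[2],v[2]; lo=3,mid=3 → 5 1 6 7 8 13 14
v[mid]=7=7: mid=4
v[mid]=8>7: swap v[4],v[6]; hi=5 → 5 1 6 7 14 13 8
v[mid]=14>7: swap v[4],v[5]; hi=4 → 5 1 6 7 13 14 8
v[mid]=13>7: swap v[4],v[4]; hi=3 → 5 1 6 7 13 14 8
end: lo=3, hi=3; v = 5 1 6 7 13 14 8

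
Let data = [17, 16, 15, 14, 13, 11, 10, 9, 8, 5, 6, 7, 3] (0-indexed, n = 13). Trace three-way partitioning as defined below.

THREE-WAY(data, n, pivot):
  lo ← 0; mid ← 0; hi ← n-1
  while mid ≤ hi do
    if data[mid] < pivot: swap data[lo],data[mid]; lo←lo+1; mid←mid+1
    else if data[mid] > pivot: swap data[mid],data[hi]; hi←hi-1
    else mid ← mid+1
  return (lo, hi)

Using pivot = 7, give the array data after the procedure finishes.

[3, 6, 5, 7, 11, 10, 9, 8, 13, 14, 15, 16, 17]

lo=0 mid=0 hi=12
17>7: swap(0,12), hi=11 ⇒ [3, 16, 15, 14, 13, 11, 10, 9, 8, 5, 6, 7, 17]
3<7: swap(0,0), lo=1 mid=1 ⇒ [3, 16, 15, 14, 13, 11, 10, 9, 8, 5, 6, 7, 17]
16>7: swap(1,11), hi=10 ⇒ [3, 7, 15, 14, 13, 11, 10, 9, 8, 5, 6, 16, 17]
7=7: mid=2
15>7: swap(2,10), hi=9 ⇒ [3, 7, 6, 14, 13, 11, 10, 9, 8, 5, 15, 16, 17]
6<7: swap(1,2), lo=2 mid=3 ⇒ [3, 6, 7, 14, 13, 11, 10, 9, 8, 5, 15, 16, 17]
14>7: swap(3,9), hi=8 ⇒ [3, 6, 7, 5, 13, 11, 10, 9, 8, 14, 15, 16, 17]
5<7: swap(2,3), lo=3 mid=4 ⇒ [3, 6, 5, 7, 13, 11, 10, 9, 8, 14, 15, 16, 17]
13>7: swap(4,8), hi=7 ⇒ [3, 6, 5, 7, 8, 11, 10, 9, 13, 14, 15, 16, 17]
8>7: swap(4,7), hi=6 ⇒ [3, 6, 5, 7, 9, 11, 10, 8, 13, 14, 15, 16, 17]
9>7: swap(4,6), hi=5 ⇒ [3, 6, 5, 7, 10, 11, 9, 8, 13, 14, 15, 16, 17]
10>7: swap(4,5), hi=4 ⇒ [3, 6, 5, 7, 11, 10, 9, 8, 13, 14, 15, 16, 17]
11>7: swap(4,4), hi=3 ⇒ [3, 6, 5, 7, 11, 10, 9, 8, 13, 14, 15, 16, 17]
done. lo=3 hi=3; data=[3, 6, 5, 7, 11, 10, 9, 8, 13, 14, 15, 16, 17]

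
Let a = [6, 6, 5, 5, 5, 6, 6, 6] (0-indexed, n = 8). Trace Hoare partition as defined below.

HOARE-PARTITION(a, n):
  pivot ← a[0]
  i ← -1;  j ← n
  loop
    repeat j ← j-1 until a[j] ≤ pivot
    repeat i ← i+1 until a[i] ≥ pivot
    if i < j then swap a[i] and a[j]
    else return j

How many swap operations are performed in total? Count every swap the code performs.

pivot = a[0] = 6; i = -1, j = 8
j→7 (a[7]=6≤6), i→0 (a[0]=6≥6); i<j, swap → [6, 6, 5, 5, 5, 6, 6, 6]
j→6 (a[6]=6≤6), i→1 (a[1]=6≥6); i<j, swap → [6, 6, 5, 5, 5, 6, 6, 6]
j→5, i→5; i≥j, return j=5. a = [6, 6, 5, 5, 5, 6, 6, 6]

2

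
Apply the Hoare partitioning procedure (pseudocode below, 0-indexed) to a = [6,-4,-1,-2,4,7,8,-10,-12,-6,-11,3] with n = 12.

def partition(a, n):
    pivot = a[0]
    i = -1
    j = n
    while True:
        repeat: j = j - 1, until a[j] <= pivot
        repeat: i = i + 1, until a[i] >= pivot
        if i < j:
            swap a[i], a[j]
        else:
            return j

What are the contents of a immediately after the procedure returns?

[3,-4,-1,-2,4,-11,-6,-10,-12,8,7,6]

pivot = a[0] = 6; i = -1, j = 12
j→11 (a[11]=3≤6), i→0 (a[0]=6≥6); i<j, swap → [3,-4,-1,-2,4,7,8,-10,-12,-6,-11,6]
j→10 (a[10]=-11≤6), i→5 (a[5]=7≥6); i<j, swap → [3,-4,-1,-2,4,-11,8,-10,-12,-6,7,6]
j→9 (a[9]=-6≤6), i→6 (a[6]=8≥6); i<j, swap → [3,-4,-1,-2,4,-11,-6,-10,-12,8,7,6]
j→8, i→9; i≥j, return j=8. a = [3,-4,-1,-2,4,-11,-6,-10,-12,8,7,6]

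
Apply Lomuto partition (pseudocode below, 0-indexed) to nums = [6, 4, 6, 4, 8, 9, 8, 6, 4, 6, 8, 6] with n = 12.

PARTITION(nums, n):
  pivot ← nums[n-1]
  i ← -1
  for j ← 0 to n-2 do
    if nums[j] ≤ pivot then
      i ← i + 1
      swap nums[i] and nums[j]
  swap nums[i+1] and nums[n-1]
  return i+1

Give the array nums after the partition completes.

[6, 4, 6, 4, 6, 4, 6, 6, 9, 8, 8, 8]

pivot = nums[11] = 6; i = -1
j=0: nums[0]=6 ≤ 6 → i=0, swap nums[0],nums[0] (no change) → [6, 4, 6, 4, 8, 9, 8, 6, 4, 6, 8, 6]
j=1: nums[1]=4 ≤ 6 → i=1, swap nums[1],nums[1] (no change) → [6, 4, 6, 4, 8, 9, 8, 6, 4, 6, 8, 6]
j=2: nums[2]=6 ≤ 6 → i=2, swap nums[2],nums[2] (no change) → [6, 4, 6, 4, 8, 9, 8, 6, 4, 6, 8, 6]
j=3: nums[3]=4 ≤ 6 → i=3, swap nums[3],nums[3] (no change) → [6, 4, 6, 4, 8, 9, 8, 6, 4, 6, 8, 6]
j=4: nums[4]=8 > 6 → no swap
j=5: nums[5]=9 > 6 → no swap
j=6: nums[6]=8 > 6 → no swap
j=7: nums[7]=6 ≤ 6 → i=4, swap nums[4],nums[7] → [6, 4, 6, 4, 6, 9, 8, 8, 4, 6, 8, 6]
j=8: nums[8]=4 ≤ 6 → i=5, swap nums[5],nums[8] → [6, 4, 6, 4, 6, 4, 8, 8, 9, 6, 8, 6]
j=9: nums[9]=6 ≤ 6 → i=6, swap nums[6],nums[9] → [6, 4, 6, 4, 6, 4, 6, 8, 9, 8, 8, 6]
j=10: nums[10]=8 > 6 → no swap
final swap nums[7],nums[11] → [6, 4, 6, 4, 6, 4, 6, 6, 9, 8, 8, 8]; return 7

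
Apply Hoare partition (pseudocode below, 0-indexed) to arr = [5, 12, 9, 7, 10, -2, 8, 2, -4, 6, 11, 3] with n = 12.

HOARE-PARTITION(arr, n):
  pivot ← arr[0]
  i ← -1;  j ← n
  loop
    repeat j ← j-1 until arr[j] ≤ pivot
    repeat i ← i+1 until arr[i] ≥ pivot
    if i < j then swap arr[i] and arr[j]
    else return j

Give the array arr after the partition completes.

pivot = arr[0] = 5; i = -1, j = 12
j→11 (arr[11]=3≤5), i→0 (arr[0]=5≥5); i<j, swap → [3, 12, 9, 7, 10, -2, 8, 2, -4, 6, 11, 5]
j→8 (arr[8]=-4≤5), i→1 (arr[1]=12≥5); i<j, swap → [3, -4, 9, 7, 10, -2, 8, 2, 12, 6, 11, 5]
j→7 (arr[7]=2≤5), i→2 (arr[2]=9≥5); i<j, swap → [3, -4, 2, 7, 10, -2, 8, 9, 12, 6, 11, 5]
j→5 (arr[5]=-2≤5), i→3 (arr[3]=7≥5); i<j, swap → [3, -4, 2, -2, 10, 7, 8, 9, 12, 6, 11, 5]
j→3, i→4; i≥j, return j=3. arr = [3, -4, 2, -2, 10, 7, 8, 9, 12, 6, 11, 5]

[3, -4, 2, -2, 10, 7, 8, 9, 12, 6, 11, 5]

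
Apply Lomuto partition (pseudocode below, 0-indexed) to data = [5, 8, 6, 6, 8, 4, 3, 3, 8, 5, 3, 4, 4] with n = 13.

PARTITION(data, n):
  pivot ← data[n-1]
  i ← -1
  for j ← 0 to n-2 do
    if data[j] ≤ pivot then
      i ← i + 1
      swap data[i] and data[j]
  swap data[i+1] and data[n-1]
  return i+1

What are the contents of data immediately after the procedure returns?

[4, 3, 3, 3, 4, 4, 8, 6, 8, 5, 6, 8, 5]

pivot=4, i=-1
j=0: 5>4, skip
j=1: 8>4, skip
j=2: 6>4, skip
j=3: 6>4, skip
j=4: 8>4, skip
j=5: 4≤4, i=0, swap(0,5) ⇒ [4, 8, 6, 6, 8, 5, 3, 3, 8, 5, 3, 4, 4]
j=6: 3≤4, i=1, swap(1,6) ⇒ [4, 3, 6, 6, 8, 5, 8, 3, 8, 5, 3, 4, 4]
j=7: 3≤4, i=2, swap(2,7) ⇒ [4, 3, 3, 6, 8, 5, 8, 6, 8, 5, 3, 4, 4]
j=8: 8>4, skip
j=9: 5>4, skip
j=10: 3≤4, i=3, swap(3,10) ⇒ [4, 3, 3, 3, 8, 5, 8, 6, 8, 5, 6, 4, 4]
j=11: 4≤4, i=4, swap(4,11) ⇒ [4, 3, 3, 3, 4, 5, 8, 6, 8, 5, 6, 8, 4]
swap(5,12) ⇒ [4, 3, 3, 3, 4, 4, 8, 6, 8, 5, 6, 8, 5]; return 5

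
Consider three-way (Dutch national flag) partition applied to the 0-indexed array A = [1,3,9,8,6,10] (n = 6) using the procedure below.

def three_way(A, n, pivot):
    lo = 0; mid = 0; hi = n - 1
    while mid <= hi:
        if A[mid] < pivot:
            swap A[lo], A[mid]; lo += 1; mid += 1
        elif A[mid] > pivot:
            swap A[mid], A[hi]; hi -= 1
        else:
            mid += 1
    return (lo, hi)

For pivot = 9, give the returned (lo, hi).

(4, 4)

pivot = 9; lo=0, mid=0, hi=5
A[mid]=1<9: swap A[0],A[0]; lo=1,mid=1 → [1,3,9,8,6,10]
A[mid]=3<9: swap A[1],A[1]; lo=2,mid=2 → [1,3,9,8,6,10]
A[mid]=9=9: mid=3
A[mid]=8<9: swap A[2],A[3]; lo=3,mid=4 → [1,3,8,9,6,10]
A[mid]=6<9: swap A[3],A[4]; lo=4,mid=5 → [1,3,8,6,9,10]
A[mid]=10>9: swap A[5],A[5]; hi=4 → [1,3,8,6,9,10]
end: lo=4, hi=4; A = [1,3,8,6,9,10]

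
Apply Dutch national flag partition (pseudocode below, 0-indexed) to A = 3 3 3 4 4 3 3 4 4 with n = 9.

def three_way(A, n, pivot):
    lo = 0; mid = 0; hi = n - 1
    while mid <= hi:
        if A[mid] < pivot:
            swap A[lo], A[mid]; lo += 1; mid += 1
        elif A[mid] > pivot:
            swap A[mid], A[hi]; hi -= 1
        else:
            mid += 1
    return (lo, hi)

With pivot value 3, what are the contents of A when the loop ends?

3 3 3 3 3 4 4 4 4

lo=0 mid=0 hi=8
3=3: mid=1
3=3: mid=2
3=3: mid=3
4>3: swap(3,8), hi=7 ⇒ 3 3 3 4 4 3 3 4 4
4>3: swap(3,7), hi=6 ⇒ 3 3 3 4 4 3 3 4 4
4>3: swap(3,6), hi=5 ⇒ 3 3 3 3 4 3 4 4 4
3=3: mid=4
4>3: swap(4,5), hi=4 ⇒ 3 3 3 3 3 4 4 4 4
3=3: mid=5
done. lo=0 hi=4; A=3 3 3 3 3 4 4 4 4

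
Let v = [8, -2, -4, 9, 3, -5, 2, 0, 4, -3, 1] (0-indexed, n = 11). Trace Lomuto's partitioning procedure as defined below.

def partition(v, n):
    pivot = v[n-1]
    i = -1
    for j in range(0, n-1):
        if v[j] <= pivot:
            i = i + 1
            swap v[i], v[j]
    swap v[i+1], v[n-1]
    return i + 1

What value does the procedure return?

pivot = v[10] = 1; i = -1
j=0: v[0]=8 > 1 → no swap
j=1: v[1]=-2 ≤ 1 → i=0, swap v[0],v[1] → [-2, 8, -4, 9, 3, -5, 2, 0, 4, -3, 1]
j=2: v[2]=-4 ≤ 1 → i=1, swap v[1],v[2] → [-2, -4, 8, 9, 3, -5, 2, 0, 4, -3, 1]
j=3: v[3]=9 > 1 → no swap
j=4: v[4]=3 > 1 → no swap
j=5: v[5]=-5 ≤ 1 → i=2, swap v[2],v[5] → [-2, -4, -5, 9, 3, 8, 2, 0, 4, -3, 1]
j=6: v[6]=2 > 1 → no swap
j=7: v[7]=0 ≤ 1 → i=3, swap v[3],v[7] → [-2, -4, -5, 0, 3, 8, 2, 9, 4, -3, 1]
j=8: v[8]=4 > 1 → no swap
j=9: v[9]=-3 ≤ 1 → i=4, swap v[4],v[9] → [-2, -4, -5, 0, -3, 8, 2, 9, 4, 3, 1]
final swap v[5],v[10] → [-2, -4, -5, 0, -3, 1, 2, 9, 4, 3, 8]; return 5

5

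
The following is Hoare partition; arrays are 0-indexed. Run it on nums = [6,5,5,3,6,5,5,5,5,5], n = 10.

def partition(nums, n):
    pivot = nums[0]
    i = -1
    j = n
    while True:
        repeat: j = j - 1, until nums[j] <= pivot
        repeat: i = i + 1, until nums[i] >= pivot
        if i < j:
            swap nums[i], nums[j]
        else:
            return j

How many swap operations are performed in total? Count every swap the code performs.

2

pivot = nums[0] = 6; i = -1, j = 10
j→9 (nums[9]=5≤6), i→0 (nums[0]=6≥6); i<j, swap → [5,5,5,3,6,5,5,5,5,6]
j→8 (nums[8]=5≤6), i→4 (nums[4]=6≥6); i<j, swap → [5,5,5,3,5,5,5,5,6,6]
j→7, i→8; i≥j, return j=7. nums = [5,5,5,3,5,5,5,5,6,6]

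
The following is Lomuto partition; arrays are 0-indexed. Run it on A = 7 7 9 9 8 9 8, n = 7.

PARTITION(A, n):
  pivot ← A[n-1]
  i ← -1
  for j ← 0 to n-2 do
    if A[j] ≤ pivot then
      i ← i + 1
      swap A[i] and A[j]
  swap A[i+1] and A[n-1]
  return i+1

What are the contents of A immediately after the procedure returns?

7 7 8 8 9 9 9

pivot=8, i=-1
j=0: 7≤8, i=0, swap(0,0) ⇒ 7 7 9 9 8 9 8
j=1: 7≤8, i=1, swap(1,1) ⇒ 7 7 9 9 8 9 8
j=2: 9>8, skip
j=3: 9>8, skip
j=4: 8≤8, i=2, swap(2,4) ⇒ 7 7 8 9 9 9 8
j=5: 9>8, skip
swap(3,6) ⇒ 7 7 8 8 9 9 9; return 3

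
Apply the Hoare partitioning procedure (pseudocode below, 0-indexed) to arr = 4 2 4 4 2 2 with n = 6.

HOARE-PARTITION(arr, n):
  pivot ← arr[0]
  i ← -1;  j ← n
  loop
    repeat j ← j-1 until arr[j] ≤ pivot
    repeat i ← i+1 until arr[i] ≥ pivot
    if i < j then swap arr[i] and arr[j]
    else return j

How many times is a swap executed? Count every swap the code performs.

pivot = arr[0] = 4; i = -1, j = 6
j→5 (arr[5]=2≤4), i→0 (arr[0]=4≥4); i<j, swap → 2 2 4 4 2 4
j→4 (arr[4]=2≤4), i→2 (arr[2]=4≥4); i<j, swap → 2 2 2 4 4 4
j→3, i→3; i≥j, return j=3. arr = 2 2 2 4 4 4

2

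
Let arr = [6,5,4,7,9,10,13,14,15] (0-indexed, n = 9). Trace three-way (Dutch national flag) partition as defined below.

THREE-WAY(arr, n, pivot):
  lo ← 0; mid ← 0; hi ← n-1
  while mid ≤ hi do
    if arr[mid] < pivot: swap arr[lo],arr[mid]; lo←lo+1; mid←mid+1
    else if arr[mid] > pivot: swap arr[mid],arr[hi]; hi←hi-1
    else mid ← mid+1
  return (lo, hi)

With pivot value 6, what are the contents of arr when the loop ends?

[5,4,6,9,10,13,14,15,7]

pivot = 6; lo=0, mid=0, hi=8
arr[mid]=6=6: mid=1
arr[mid]=5<6: swap arr[0],arr[1]; lo=1,mid=2 → [5,6,4,7,9,10,13,14,15]
arr[mid]=4<6: swap arr[1],arr[2]; lo=2,mid=3 → [5,4,6,7,9,10,13,14,15]
arr[mid]=7>6: swap arr[3],arr[8]; hi=7 → [5,4,6,15,9,10,13,14,7]
arr[mid]=15>6: swap arr[3],arr[7]; hi=6 → [5,4,6,14,9,10,13,15,7]
arr[mid]=14>6: swap arr[3],arr[6]; hi=5 → [5,4,6,13,9,10,14,15,7]
arr[mid]=13>6: swap arr[3],arr[5]; hi=4 → [5,4,6,10,9,13,14,15,7]
arr[mid]=10>6: swap arr[3],arr[4]; hi=3 → [5,4,6,9,10,13,14,15,7]
arr[mid]=9>6: swap arr[3],arr[3]; hi=2 → [5,4,6,9,10,13,14,15,7]
end: lo=2, hi=2; arr = [5,4,6,9,10,13,14,15,7]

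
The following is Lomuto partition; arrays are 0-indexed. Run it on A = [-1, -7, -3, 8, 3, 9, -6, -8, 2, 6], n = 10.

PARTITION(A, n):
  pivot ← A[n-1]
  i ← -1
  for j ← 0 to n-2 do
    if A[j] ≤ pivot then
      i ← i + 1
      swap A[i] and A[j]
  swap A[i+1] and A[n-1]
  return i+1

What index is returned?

7

pivot = A[9] = 6; i = -1
j=0: A[0]=-1 ≤ 6 → i=0, swap A[0],A[0] (no change) → [-1, -7, -3, 8, 3, 9, -6, -8, 2, 6]
j=1: A[1]=-7 ≤ 6 → i=1, swap A[1],A[1] (no change) → [-1, -7, -3, 8, 3, 9, -6, -8, 2, 6]
j=2: A[2]=-3 ≤ 6 → i=2, swap A[2],A[2] (no change) → [-1, -7, -3, 8, 3, 9, -6, -8, 2, 6]
j=3: A[3]=8 > 6 → no swap
j=4: A[4]=3 ≤ 6 → i=3, swap A[3],A[4] → [-1, -7, -3, 3, 8, 9, -6, -8, 2, 6]
j=5: A[5]=9 > 6 → no swap
j=6: A[6]=-6 ≤ 6 → i=4, swap A[4],A[6] → [-1, -7, -3, 3, -6, 9, 8, -8, 2, 6]
j=7: A[7]=-8 ≤ 6 → i=5, swap A[5],A[7] → [-1, -7, -3, 3, -6, -8, 8, 9, 2, 6]
j=8: A[8]=2 ≤ 6 → i=6, swap A[6],A[8] → [-1, -7, -3, 3, -6, -8, 2, 9, 8, 6]
final swap A[7],A[9] → [-1, -7, -3, 3, -6, -8, 2, 6, 8, 9]; return 7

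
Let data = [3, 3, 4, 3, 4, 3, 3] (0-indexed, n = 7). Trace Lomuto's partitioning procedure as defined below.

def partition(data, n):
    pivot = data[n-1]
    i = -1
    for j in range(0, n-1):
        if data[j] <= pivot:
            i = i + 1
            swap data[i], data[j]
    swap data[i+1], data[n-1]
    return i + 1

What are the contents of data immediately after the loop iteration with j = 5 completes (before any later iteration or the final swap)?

pivot = data[6] = 3; i = -1
j=0: data[0]=3 ≤ 3 → i=0, swap data[0],data[0] (no change) → [3, 3, 4, 3, 4, 3, 3]
j=1: data[1]=3 ≤ 3 → i=1, swap data[1],data[1] (no change) → [3, 3, 4, 3, 4, 3, 3]
j=2: data[2]=4 > 3 → no swap
j=3: data[3]=3 ≤ 3 → i=2, swap data[2],data[3] → [3, 3, 3, 4, 4, 3, 3]
j=4: data[4]=4 > 3 → no swap
j=5: data[5]=3 ≤ 3 → i=3, swap data[3],data[5] → [3, 3, 3, 3, 4, 4, 3]
(after j=5) data = [3, 3, 3, 3, 4, 4, 3]

[3, 3, 3, 3, 4, 4, 3]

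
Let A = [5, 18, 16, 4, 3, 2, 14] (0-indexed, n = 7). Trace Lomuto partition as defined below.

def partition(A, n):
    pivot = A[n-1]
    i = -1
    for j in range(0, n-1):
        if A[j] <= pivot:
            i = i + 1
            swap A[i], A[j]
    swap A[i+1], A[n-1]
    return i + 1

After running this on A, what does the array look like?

[5, 4, 3, 2, 14, 18, 16]

pivot=14, i=-1
j=0: 5≤14, i=0, swap(0,0) ⇒ [5, 18, 16, 4, 3, 2, 14]
j=1: 18>14, skip
j=2: 16>14, skip
j=3: 4≤14, i=1, swap(1,3) ⇒ [5, 4, 16, 18, 3, 2, 14]
j=4: 3≤14, i=2, swap(2,4) ⇒ [5, 4, 3, 18, 16, 2, 14]
j=5: 2≤14, i=3, swap(3,5) ⇒ [5, 4, 3, 2, 16, 18, 14]
swap(4,6) ⇒ [5, 4, 3, 2, 14, 18, 16]; return 4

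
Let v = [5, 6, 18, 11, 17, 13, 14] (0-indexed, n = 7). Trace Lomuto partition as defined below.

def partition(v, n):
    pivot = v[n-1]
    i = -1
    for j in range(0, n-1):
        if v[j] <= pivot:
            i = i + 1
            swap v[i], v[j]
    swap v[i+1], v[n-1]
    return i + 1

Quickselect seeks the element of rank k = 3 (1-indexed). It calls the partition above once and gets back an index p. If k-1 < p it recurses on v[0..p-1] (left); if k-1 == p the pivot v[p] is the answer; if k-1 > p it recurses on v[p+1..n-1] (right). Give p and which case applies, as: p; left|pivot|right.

pivot = v[6] = 14; i = -1
j=0: v[0]=5 ≤ 14 → i=0, swap v[0],v[0] (no change) → [5, 6, 18, 11, 17, 13, 14]
j=1: v[1]=6 ≤ 14 → i=1, swap v[1],v[1] (no change) → [5, 6, 18, 11, 17, 13, 14]
j=2: v[2]=18 > 14 → no swap
j=3: v[3]=11 ≤ 14 → i=2, swap v[2],v[3] → [5, 6, 11, 18, 17, 13, 14]
j=4: v[4]=17 > 14 → no swap
j=5: v[5]=13 ≤ 14 → i=3, swap v[3],v[5] → [5, 6, 11, 13, 17, 18, 14]
final swap v[4],v[6] → [5, 6, 11, 13, 14, 18, 17]; return 4
p = 4; k-1 = 2 < 4 ⇒ left

4; left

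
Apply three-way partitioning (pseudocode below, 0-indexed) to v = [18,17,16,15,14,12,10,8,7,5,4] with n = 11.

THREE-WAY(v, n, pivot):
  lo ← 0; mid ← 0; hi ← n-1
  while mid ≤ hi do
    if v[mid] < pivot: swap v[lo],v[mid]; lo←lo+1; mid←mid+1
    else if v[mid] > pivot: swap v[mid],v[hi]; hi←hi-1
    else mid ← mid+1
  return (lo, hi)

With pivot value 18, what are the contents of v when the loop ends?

[17,16,15,14,12,10,8,7,5,4,18]

pivot = 18; lo=0, mid=0, hi=10
v[mid]=18=18: mid=1
v[mid]=17<18: swap v[0],v[1]; lo=1,mid=2 → [17,18,16,15,14,12,10,8,7,5,4]
v[mid]=16<18: swap v[1],v[2]; lo=2,mid=3 → [17,16,18,15,14,12,10,8,7,5,4]
v[mid]=15<18: swap v[2],v[3]; lo=3,mid=4 → [17,16,15,18,14,12,10,8,7,5,4]
v[mid]=14<18: swap v[3],v[4]; lo=4,mid=5 → [17,16,15,14,18,12,10,8,7,5,4]
v[mid]=12<18: swap v[4],v[5]; lo=5,mid=6 → [17,16,15,14,12,18,10,8,7,5,4]
v[mid]=10<18: swap v[5],v[6]; lo=6,mid=7 → [17,16,15,14,12,10,18,8,7,5,4]
v[mid]=8<18: swap v[6],v[7]; lo=7,mid=8 → [17,16,15,14,12,10,8,18,7,5,4]
v[mid]=7<18: swap v[7],v[8]; lo=8,mid=9 → [17,16,15,14,12,10,8,7,18,5,4]
v[mid]=5<18: swap v[8],v[9]; lo=9,mid=10 → [17,16,15,14,12,10,8,7,5,18,4]
v[mid]=4<18: swap v[9],v[10]; lo=10,mid=11 → [17,16,15,14,12,10,8,7,5,4,18]
end: lo=10, hi=10; v = [17,16,15,14,12,10,8,7,5,4,18]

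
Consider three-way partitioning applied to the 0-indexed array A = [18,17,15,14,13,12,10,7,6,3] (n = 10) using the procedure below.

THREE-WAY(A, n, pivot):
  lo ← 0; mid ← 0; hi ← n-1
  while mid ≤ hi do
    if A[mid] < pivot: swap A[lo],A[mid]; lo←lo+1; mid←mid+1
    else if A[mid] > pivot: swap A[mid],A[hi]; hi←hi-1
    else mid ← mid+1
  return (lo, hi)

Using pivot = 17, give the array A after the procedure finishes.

[3,15,14,13,12,10,7,6,17,18]

pivot = 17; lo=0, mid=0, hi=9
A[mid]=18>17: swap A[0],A[9]; hi=8 → [3,17,15,14,13,12,10,7,6,18]
A[mid]=3<17: swap A[0],A[0]; lo=1,mid=1 → [3,17,15,14,13,12,10,7,6,18]
A[mid]=17=17: mid=2
A[mid]=15<17: swap A[1],A[2]; lo=2,mid=3 → [3,15,17,14,13,12,10,7,6,18]
A[mid]=14<17: swap A[2],A[3]; lo=3,mid=4 → [3,15,14,17,13,12,10,7,6,18]
A[mid]=13<17: swap A[3],A[4]; lo=4,mid=5 → [3,15,14,13,17,12,10,7,6,18]
A[mid]=12<17: swap A[4],A[5]; lo=5,mid=6 → [3,15,14,13,12,17,10,7,6,18]
A[mid]=10<17: swap A[5],A[6]; lo=6,mid=7 → [3,15,14,13,12,10,17,7,6,18]
A[mid]=7<17: swap A[6],A[7]; lo=7,mid=8 → [3,15,14,13,12,10,7,17,6,18]
A[mid]=6<17: swap A[7],A[8]; lo=8,mid=9 → [3,15,14,13,12,10,7,6,17,18]
end: lo=8, hi=8; A = [3,15,14,13,12,10,7,6,17,18]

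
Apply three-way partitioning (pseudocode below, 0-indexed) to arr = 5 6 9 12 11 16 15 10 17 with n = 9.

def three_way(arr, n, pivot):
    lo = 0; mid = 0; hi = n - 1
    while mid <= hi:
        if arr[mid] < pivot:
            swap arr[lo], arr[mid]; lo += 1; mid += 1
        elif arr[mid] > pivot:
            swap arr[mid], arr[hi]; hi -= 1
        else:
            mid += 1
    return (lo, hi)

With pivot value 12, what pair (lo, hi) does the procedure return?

lo=0 mid=0 hi=8
5<12: swap(0,0), lo=1 mid=1 ⇒ 5 6 9 12 11 16 15 10 17
6<12: swap(1,1), lo=2 mid=2 ⇒ 5 6 9 12 11 16 15 10 17
9<12: swap(2,2), lo=3 mid=3 ⇒ 5 6 9 12 11 16 15 10 17
12=12: mid=4
11<12: swap(3,4), lo=4 mid=5 ⇒ 5 6 9 11 12 16 15 10 17
16>12: swap(5,8), hi=7 ⇒ 5 6 9 11 12 17 15 10 16
17>12: swap(5,7), hi=6 ⇒ 5 6 9 11 12 10 15 17 16
10<12: swap(4,5), lo=5 mid=6 ⇒ 5 6 9 11 10 12 15 17 16
15>12: swap(6,6), hi=5 ⇒ 5 6 9 11 10 12 15 17 16
done. lo=5 hi=5; arr=5 6 9 11 10 12 15 17 16

(5, 5)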